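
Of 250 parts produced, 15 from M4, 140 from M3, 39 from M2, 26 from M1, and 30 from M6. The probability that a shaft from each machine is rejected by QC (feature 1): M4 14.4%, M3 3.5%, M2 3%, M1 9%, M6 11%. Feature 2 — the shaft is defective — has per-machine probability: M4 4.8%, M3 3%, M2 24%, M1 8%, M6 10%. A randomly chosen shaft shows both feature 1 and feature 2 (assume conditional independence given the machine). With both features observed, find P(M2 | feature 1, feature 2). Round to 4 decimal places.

Prior × likelihood for each hypothesis:
  M4: 0.06 × 0.144 × 0.048 = 0.00041472
  M3: 0.56 × 0.035 × 0.03 = 0.000588
  M2: 0.156 × 0.03 × 0.24 = 0.0011232
  M1: 0.104 × 0.09 × 0.08 = 0.0007488
  M6: 0.12 × 0.11 × 0.1 = 0.00132
Normalizing constant = 0.00419472.
P(M2 | evidence) = 0.0011232 / 0.00419472 ≈ 0.2678.

0.2678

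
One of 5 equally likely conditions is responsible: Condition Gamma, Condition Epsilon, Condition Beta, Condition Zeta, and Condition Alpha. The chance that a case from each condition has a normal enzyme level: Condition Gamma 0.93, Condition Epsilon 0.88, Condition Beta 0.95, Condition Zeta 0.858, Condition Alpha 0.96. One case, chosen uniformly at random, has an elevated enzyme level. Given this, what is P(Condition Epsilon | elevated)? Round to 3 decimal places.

0.284

Taking complements, P(elevated | each) = Condition Gamma 0.07, Condition Epsilon 0.12, Condition Beta 0.05, Condition Zeta 0.142, Condition Alpha 0.04.
With a uniform prior (1/5 each), posterior ∝ likelihood:
  Condition Gamma: 0.07
  Condition Epsilon: 0.12
  Condition Beta: 0.05
  Condition Zeta: 0.142
  Condition Alpha: 0.04
Total = 0.422.
P(Condition Epsilon | evidence) = 0.12 / 0.422 ≈ 0.284.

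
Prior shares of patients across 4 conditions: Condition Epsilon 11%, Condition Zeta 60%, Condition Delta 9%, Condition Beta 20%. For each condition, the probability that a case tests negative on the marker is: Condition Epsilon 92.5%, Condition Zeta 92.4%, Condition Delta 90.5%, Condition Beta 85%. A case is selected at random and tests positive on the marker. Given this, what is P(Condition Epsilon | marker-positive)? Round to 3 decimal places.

Taking complements, P(marker-positive | each) = Condition Epsilon 0.075, Condition Zeta 0.076, Condition Delta 0.095, Condition Beta 0.15.
Compute prior × likelihood for every hypothesis:
  Condition Epsilon: 0.11 × 0.075 = 0.00825
  Condition Zeta: 0.6 × 0.076 = 0.0456
  Condition Delta: 0.09 × 0.095 = 0.00855
  Condition Beta: 0.2 × 0.15 = 0.03
Sum = 0.0924.
P(Condition Epsilon | evidence) = 0.00825 / 0.0924 ≈ 0.089.

0.089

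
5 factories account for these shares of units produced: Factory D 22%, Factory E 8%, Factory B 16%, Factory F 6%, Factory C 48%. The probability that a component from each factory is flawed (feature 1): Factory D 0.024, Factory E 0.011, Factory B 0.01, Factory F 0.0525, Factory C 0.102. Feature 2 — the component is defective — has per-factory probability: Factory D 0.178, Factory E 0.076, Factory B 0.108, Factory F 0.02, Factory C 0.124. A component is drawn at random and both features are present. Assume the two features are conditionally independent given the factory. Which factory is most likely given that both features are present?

Factory C

Compute prior × likelihood for every hypothesis:
  Factory D: 0.22 × 0.024 × 0.178 = 0.00093984
  Factory E: 0.08 × 0.011 × 0.076 = 0.00006688
  Factory B: 0.16 × 0.01 × 0.108 = 0.0001728
  Factory F: 0.06 × 0.0525 × 0.02 = 0.000063
  Factory C: 0.48 × 0.102 × 0.124 = 0.00607104
Normalizing constant = 0.00731356.
Largest term belongs to Factory C, so Factory C is most probable.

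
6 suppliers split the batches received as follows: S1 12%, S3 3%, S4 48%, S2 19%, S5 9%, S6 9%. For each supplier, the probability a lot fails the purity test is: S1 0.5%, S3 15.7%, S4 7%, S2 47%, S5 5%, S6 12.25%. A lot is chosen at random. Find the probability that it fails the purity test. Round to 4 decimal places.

0.1437

Unnormalized posteriors (prior × likelihood):
  S1: 0.12 × 0.005 = 0.0006
  S3: 0.03 × 0.157 = 0.00471
  S4: 0.48 × 0.07 = 0.0336
  S2: 0.19 × 0.47 = 0.0893
  S5: 0.09 × 0.05 = 0.0045
  S6: 0.09 × 0.1225 = 0.011025
P(off-spec) = 0.0006 + 0.00471 + 0.0336 + 0.0893 + 0.0045 + 0.011025 = 0.143735 → 0.1437.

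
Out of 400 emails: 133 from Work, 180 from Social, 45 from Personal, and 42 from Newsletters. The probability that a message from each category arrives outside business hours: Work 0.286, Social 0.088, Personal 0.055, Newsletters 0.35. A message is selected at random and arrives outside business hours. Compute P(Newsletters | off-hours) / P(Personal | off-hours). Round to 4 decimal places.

5.9394

By Bayes' rule, posterior ∝ prior × likelihood:
  Work: 0.3325 × 0.286 = 0.095095
  Social: 0.45 × 0.088 = 0.0396
  Personal: 0.1125 × 0.055 = 0.0061875
  Newsletters: 0.105 × 0.35 = 0.03675
Normalizing constant = 0.1776325.
The ratio is 0.03675 / 0.0061875 (the normalizer cancels) = 5.9394.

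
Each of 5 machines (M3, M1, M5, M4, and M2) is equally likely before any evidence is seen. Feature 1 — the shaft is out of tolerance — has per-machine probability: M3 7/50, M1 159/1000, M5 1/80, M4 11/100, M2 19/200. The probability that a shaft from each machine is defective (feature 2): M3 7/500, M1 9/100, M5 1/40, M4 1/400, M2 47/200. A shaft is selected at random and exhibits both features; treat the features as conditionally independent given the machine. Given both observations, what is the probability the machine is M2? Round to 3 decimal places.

Since the prior is uniform, the posterior is proportional to the likelihood:
  M3: 0.14 × 0.014 = 0.00196
  M1: 0.159 × 0.09 = 0.01431
  M5: 0.0125 × 0.025 = 0.0003125
  M4: 0.11 × 0.0025 = 0.000275
  M2: 0.095 × 0.235 = 0.022325
Total = 0.0391825.
P(M2 | evidence) = 0.022325 / 0.0391825 ≈ 0.570.

0.570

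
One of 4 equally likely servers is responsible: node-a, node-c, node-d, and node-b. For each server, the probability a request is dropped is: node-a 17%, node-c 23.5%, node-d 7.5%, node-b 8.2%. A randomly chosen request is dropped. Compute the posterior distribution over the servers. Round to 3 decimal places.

Since the prior is uniform, the posterior is proportional to the likelihood:
  node-a: 0.17
  node-c: 0.235
  node-d: 0.075
  node-b: 0.082
Total = 0.562.
P(node-a | dropped) = 0.17/0.562 ≈ 0.302
P(node-c | dropped) = 0.235/0.562 ≈ 0.418
P(node-d | dropped) = 0.075/0.562 ≈ 0.133
P(node-b | dropped) = 0.082/0.562 ≈ 0.146
(Check: 0.302+0.418+0.133+0.146 = 0.999.)

node-a 0.302, node-c 0.418, node-d 0.133, node-b 0.146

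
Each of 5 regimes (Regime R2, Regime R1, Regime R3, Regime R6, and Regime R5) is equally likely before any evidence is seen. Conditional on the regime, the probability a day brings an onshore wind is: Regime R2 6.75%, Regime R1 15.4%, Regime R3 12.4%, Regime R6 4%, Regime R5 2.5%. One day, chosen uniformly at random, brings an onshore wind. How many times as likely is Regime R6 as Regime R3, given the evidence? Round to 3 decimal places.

With a uniform prior (1/5 each), posterior ∝ likelihood:
  Regime R2: 0.0675
  Regime R1: 0.154
  Regime R3: 0.124
  Regime R6: 0.04
  Regime R5: 0.025
Total = 0.4105.
The ratio is 0.04 / 0.124 (the normalizer cancels) = 0.323.

0.323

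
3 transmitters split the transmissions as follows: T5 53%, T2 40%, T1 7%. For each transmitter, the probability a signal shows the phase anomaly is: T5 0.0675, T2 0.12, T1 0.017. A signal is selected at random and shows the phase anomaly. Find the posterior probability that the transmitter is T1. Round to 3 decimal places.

0.014

Unnormalized posteriors (prior × likelihood):
  T5: 0.53 × 0.0675 = 0.035775
  T2: 0.4 × 0.12 = 0.048
  T1: 0.07 × 0.017 = 0.00119
Total = 0.084965.
P(T1 | evidence) = 0.00119 / 0.084965 ≈ 0.014.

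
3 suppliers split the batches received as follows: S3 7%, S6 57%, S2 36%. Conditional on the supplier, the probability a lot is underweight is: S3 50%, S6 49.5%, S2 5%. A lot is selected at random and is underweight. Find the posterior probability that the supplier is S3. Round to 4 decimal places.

Prior × likelihood for each hypothesis:
  S3: 0.07 × 0.5 = 0.035
  S6: 0.57 × 0.495 = 0.28215
  S2: 0.36 × 0.05 = 0.018
Total = 0.33515.
P(S3 | evidence) = 0.035 / 0.33515 ≈ 0.1044.

0.1044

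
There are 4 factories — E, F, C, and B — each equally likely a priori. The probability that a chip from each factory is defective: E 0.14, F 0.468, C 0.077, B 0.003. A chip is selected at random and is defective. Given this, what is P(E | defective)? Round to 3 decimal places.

Since the prior is uniform, the posterior is proportional to the likelihood:
  E: 0.14
  F: 0.468
  C: 0.077
  B: 0.003
Total = 0.688.
P(E | evidence) = 0.14 / 0.688 ≈ 0.203.

0.203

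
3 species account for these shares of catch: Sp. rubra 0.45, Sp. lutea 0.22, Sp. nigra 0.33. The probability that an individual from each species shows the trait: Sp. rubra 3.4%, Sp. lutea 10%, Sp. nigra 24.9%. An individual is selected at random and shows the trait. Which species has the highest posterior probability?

Sp. nigra

Unnormalized posteriors (prior × likelihood):
  Sp. rubra: 0.45 × 0.034 = 0.0153
  Sp. lutea: 0.22 × 0.1 = 0.022
  Sp. nigra: 0.33 × 0.249 = 0.08217
Sum = 0.11947.
Largest term belongs to Sp. nigra, so Sp. nigra is most probable.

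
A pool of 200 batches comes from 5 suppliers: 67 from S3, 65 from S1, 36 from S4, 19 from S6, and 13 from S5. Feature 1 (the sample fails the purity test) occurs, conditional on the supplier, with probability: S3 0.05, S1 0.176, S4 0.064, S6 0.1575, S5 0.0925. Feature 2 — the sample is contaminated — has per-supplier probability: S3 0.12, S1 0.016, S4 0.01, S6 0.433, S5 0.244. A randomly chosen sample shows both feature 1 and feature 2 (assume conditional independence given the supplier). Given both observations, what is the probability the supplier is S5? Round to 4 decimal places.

0.1335

By Bayes' rule, posterior ∝ prior × likelihood:
  S3: 0.335 × 0.05 × 0.12 = 0.00201
  S1: 0.325 × 0.176 × 0.016 = 0.0009152
  S4: 0.18 × 0.064 × 0.01 = 0.0001152
  S6: 0.095 × 0.1575 × 0.433 = 0.0064787625
  S5: 0.065 × 0.0925 × 0.244 = 0.00146705
Total = 0.0109862125.
P(S5 | evidence) = 0.00146705 / 0.0109862125 ≈ 0.1335.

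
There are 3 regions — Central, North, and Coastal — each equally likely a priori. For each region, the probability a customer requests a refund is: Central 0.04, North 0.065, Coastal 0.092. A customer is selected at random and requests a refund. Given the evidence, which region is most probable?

Coastal

Since the prior is uniform, the posterior is proportional to the likelihood:
  Central: 0.04
  North: 0.065
  Coastal: 0.092
Normalizing constant = 0.197.
Largest term belongs to Coastal, so Coastal is most probable.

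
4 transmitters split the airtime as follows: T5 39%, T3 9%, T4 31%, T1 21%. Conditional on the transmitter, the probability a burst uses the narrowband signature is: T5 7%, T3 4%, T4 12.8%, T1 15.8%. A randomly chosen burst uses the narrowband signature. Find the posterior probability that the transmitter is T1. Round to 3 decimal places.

Prior × likelihood for each hypothesis:
  T5: 0.39 × 0.07 = 0.0273
  T3: 0.09 × 0.04 = 0.0036
  T4: 0.31 × 0.128 = 0.03968
  T1: 0.21 × 0.158 = 0.03318
Normalizing constant = 0.10376.
P(T1 | evidence) = 0.03318 / 0.10376 ≈ 0.320.

0.320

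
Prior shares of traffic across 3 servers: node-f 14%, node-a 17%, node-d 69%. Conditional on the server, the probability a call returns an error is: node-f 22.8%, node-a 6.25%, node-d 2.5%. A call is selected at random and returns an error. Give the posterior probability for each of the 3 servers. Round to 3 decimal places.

node-f 0.534, node-a 0.178, node-d 0.288

Compute prior × likelihood for every hypothesis:
  node-f: 0.14 × 0.228 = 0.03192
  node-a: 0.17 × 0.0625 = 0.010625
  node-d: 0.69 × 0.025 = 0.01725
Sum = 0.059795.
P(node-f | error) = 0.03192/0.059795 ≈ 0.534
P(node-a | error) = 0.010625/0.059795 ≈ 0.178
P(node-d | error) = 0.01725/0.059795 ≈ 0.288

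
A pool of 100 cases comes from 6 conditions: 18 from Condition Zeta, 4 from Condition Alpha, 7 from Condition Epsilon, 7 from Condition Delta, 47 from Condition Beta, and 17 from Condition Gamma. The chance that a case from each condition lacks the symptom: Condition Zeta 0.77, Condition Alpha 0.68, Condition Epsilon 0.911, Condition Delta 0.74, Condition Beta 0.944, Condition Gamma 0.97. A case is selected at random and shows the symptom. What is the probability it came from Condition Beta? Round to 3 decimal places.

0.239

Taking complements, P(symptomatic | each) = Condition Zeta 0.23, Condition Alpha 0.32, Condition Epsilon 0.089, Condition Delta 0.26, Condition Beta 0.056, Condition Gamma 0.03.
Compute prior × likelihood for every hypothesis:
  Condition Zeta: 0.18 × 0.23 = 0.0414
  Condition Alpha: 0.04 × 0.32 = 0.0128
  Condition Epsilon: 0.07 × 0.089 = 0.00623
  Condition Delta: 0.07 × 0.26 = 0.0182
  Condition Beta: 0.47 × 0.056 = 0.02632
  Condition Gamma: 0.17 × 0.03 = 0.0051
Total = 0.11005.
P(Condition Beta | evidence) = 0.02632 / 0.11005 ≈ 0.239.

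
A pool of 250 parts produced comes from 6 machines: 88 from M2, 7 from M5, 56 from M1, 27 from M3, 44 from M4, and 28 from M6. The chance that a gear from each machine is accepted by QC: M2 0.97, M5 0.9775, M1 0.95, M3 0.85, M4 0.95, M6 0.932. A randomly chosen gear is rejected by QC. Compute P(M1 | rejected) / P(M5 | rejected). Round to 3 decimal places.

17.778

Taking complements, P(rejected | each) = M2 0.03, M5 0.0225, M1 0.05, M3 0.15, M4 0.05, M6 0.068.
By Bayes' rule, posterior ∝ prior × likelihood:
  M2: 0.352 × 0.03 = 0.01056
  M5: 0.028 × 0.0225 = 0.00063
  M1: 0.224 × 0.05 = 0.0112
  M3: 0.108 × 0.15 = 0.0162
  M4: 0.176 × 0.05 = 0.0088
  M6: 0.112 × 0.068 = 0.007616
Total = 0.055006.
The ratio is 0.0112 / 0.00063 (the normalizer cancels) = 17.778.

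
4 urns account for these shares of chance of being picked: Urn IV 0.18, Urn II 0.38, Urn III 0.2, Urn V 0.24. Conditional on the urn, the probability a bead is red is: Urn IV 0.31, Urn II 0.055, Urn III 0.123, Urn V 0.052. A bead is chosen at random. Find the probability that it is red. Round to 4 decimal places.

Compute prior × likelihood for every hypothesis:
  Urn IV: 0.18 × 0.31 = 0.0558
  Urn II: 0.38 × 0.055 = 0.0209
  Urn III: 0.2 × 0.123 = 0.0246
  Urn V: 0.24 × 0.052 = 0.01248
P(red) = 0.0558 + 0.0209 + 0.0246 + 0.01248 = 0.11378 → 0.1138.

0.1138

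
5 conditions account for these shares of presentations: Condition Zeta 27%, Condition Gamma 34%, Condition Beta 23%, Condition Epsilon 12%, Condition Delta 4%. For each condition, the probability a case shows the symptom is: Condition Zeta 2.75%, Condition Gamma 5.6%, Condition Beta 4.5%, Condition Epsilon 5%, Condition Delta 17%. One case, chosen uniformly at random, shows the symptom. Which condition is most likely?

Condition Gamma

Compute prior × likelihood for every hypothesis:
  Condition Zeta: 0.27 × 0.0275 = 0.007425
  Condition Gamma: 0.34 × 0.056 = 0.01904
  Condition Beta: 0.23 × 0.045 = 0.01035
  Condition Epsilon: 0.12 × 0.05 = 0.006
  Condition Delta: 0.04 × 0.17 = 0.0068
Normalizing constant = 0.049615.
Largest term belongs to Condition Gamma, so Condition Gamma is most probable.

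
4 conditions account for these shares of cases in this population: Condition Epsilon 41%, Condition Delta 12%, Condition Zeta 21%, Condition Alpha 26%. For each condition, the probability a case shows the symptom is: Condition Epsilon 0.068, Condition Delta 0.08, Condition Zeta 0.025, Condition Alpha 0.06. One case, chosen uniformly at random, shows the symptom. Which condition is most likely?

Prior × likelihood for each hypothesis:
  Condition Epsilon: 0.41 × 0.068 = 0.02788
  Condition Delta: 0.12 × 0.08 = 0.0096
  Condition Zeta: 0.21 × 0.025 = 0.00525
  Condition Alpha: 0.26 × 0.06 = 0.0156
Sum = 0.05833.
Largest term belongs to Condition Epsilon, so Condition Epsilon is most probable.

Condition Epsilon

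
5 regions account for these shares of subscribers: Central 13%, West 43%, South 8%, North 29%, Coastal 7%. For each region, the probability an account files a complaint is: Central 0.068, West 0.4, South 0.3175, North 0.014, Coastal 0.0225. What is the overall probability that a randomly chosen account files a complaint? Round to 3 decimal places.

0.212

Compute prior × likelihood for every hypothesis:
  Central: 0.13 × 0.068 = 0.00884
  West: 0.43 × 0.4 = 0.172
  South: 0.08 × 0.3175 = 0.0254
  North: 0.29 × 0.014 = 0.00406
  Coastal: 0.07 × 0.0225 = 0.001575
P(complaint) = 0.00884 + 0.172 + 0.0254 + 0.00406 + 0.001575 = 0.211875 → 0.212.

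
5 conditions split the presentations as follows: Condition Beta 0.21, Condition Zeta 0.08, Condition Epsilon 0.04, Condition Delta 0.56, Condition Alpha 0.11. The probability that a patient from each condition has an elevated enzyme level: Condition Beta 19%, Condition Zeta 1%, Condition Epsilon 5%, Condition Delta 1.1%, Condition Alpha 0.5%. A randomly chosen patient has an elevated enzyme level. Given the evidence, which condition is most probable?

Unnormalized posteriors (prior × likelihood):
  Condition Beta: 0.21 × 0.19 = 0.0399
  Condition Zeta: 0.08 × 0.01 = 0.0008
  Condition Epsilon: 0.04 × 0.05 = 0.002
  Condition Delta: 0.56 × 0.011 = 0.00616
  Condition Alpha: 0.11 × 0.005 = 0.00055
Sum = 0.04941.
Largest term belongs to Condition Beta, so Condition Beta is most probable.

Condition Beta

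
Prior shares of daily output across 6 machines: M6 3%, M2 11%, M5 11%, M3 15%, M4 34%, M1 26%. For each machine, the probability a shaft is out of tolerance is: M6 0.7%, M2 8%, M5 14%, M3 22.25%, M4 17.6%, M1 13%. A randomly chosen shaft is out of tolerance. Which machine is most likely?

M4

By Bayes' rule, posterior ∝ prior × likelihood:
  M6: 0.03 × 0.007 = 0.00021
  M2: 0.11 × 0.08 = 0.0088
  M5: 0.11 × 0.14 = 0.0154
  M3: 0.15 × 0.2225 = 0.033375
  M4: 0.34 × 0.176 = 0.05984
  M1: 0.26 × 0.13 = 0.0338
Sum = 0.151425.
Largest term belongs to M4, so M4 is most probable.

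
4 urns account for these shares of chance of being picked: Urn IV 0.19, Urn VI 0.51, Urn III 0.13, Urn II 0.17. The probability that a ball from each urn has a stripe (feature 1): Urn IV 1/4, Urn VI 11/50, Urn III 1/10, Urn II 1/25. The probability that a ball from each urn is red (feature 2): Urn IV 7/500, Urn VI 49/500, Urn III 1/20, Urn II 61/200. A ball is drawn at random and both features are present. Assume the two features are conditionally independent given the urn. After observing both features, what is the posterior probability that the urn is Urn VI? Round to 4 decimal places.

Unnormalized posteriors (prior × likelihood):
  Urn IV: 0.19 × 0.25 × 0.014 = 0.000665
  Urn VI: 0.51 × 0.22 × 0.098 = 0.0109956
  Urn III: 0.13 × 0.1 × 0.05 = 0.00065
  Urn II: 0.17 × 0.04 × 0.305 = 0.002074
Normalizing constant = 0.0143846.
P(Urn VI | evidence) = 0.0109956 / 0.0143846 ≈ 0.7644.

0.7644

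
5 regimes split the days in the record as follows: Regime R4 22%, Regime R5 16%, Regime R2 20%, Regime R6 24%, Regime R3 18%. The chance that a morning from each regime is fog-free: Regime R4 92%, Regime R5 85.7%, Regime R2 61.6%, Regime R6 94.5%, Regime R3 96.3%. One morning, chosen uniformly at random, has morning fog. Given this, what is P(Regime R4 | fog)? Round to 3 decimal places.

Taking complements, P(fog | each) = Regime R4 0.08, Regime R5 0.143, Regime R2 0.384, Regime R6 0.055, Regime R3 0.037.
Prior × likelihood for each hypothesis:
  Regime R4: 0.22 × 0.08 = 0.0176
  Regime R5: 0.16 × 0.143 = 0.02288
  Regime R2: 0.2 × 0.384 = 0.0768
  Regime R6: 0.24 × 0.055 = 0.0132
  Regime R3: 0.18 × 0.037 = 0.00666
Normalizing constant = 0.13714.
P(Regime R4 | evidence) = 0.0176 / 0.13714 ≈ 0.128.

0.128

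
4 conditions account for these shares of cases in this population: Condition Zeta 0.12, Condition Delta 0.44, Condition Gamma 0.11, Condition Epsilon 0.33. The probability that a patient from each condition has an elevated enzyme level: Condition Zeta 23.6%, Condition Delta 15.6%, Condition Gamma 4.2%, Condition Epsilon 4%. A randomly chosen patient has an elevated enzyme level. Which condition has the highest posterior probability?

By Bayes' rule, posterior ∝ prior × likelihood:
  Condition Zeta: 0.12 × 0.236 = 0.02832
  Condition Delta: 0.44 × 0.156 = 0.06864
  Condition Gamma: 0.11 × 0.042 = 0.00462
  Condition Epsilon: 0.33 × 0.04 = 0.0132
Total = 0.11478.
Largest term belongs to Condition Delta, so Condition Delta is most probable.

Condition Delta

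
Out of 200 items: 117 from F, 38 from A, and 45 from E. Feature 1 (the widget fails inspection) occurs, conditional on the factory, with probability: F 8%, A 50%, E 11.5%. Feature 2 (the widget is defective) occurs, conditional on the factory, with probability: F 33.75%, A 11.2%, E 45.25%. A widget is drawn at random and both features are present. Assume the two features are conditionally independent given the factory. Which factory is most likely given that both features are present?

By Bayes' rule, posterior ∝ prior × likelihood:
  F: 0.585 × 0.08 × 0.3375 = 0.015795
  A: 0.19 × 0.5 × 0.112 = 0.01064
  E: 0.225 × 0.115 × 0.4525 = 0.0117084375
Total = 0.0381434375.
Largest term belongs to F, so F is most probable.

F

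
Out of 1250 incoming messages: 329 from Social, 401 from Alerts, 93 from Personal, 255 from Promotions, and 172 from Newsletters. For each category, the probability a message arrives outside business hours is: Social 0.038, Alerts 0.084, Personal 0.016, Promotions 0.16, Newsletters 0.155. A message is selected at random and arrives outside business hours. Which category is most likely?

Promotions

By Bayes' rule, posterior ∝ prior × likelihood:
  Social: 0.2632 × 0.038 = 0.0100016
  Alerts: 0.3208 × 0.084 = 0.0269472
  Personal: 0.0744 × 0.016 = 0.0011904
  Promotions: 0.204 × 0.16 = 0.03264
  Newsletters: 0.1376 × 0.155 = 0.021328
Total = 0.0921072.
Largest term belongs to Promotions, so Promotions is most probable.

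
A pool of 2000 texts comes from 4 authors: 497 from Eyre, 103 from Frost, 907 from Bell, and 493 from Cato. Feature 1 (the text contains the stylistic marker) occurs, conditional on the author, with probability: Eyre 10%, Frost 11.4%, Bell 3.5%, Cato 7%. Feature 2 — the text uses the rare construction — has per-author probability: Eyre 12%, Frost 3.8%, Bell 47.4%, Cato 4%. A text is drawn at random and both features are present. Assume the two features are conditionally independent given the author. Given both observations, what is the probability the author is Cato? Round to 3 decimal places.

By Bayes' rule, posterior ∝ prior × likelihood:
  Eyre: 0.2485 × 0.1 × 0.12 = 0.002982
  Frost: 0.0515 × 0.114 × 0.038 = 0.000223098
  Bell: 0.4535 × 0.035 × 0.474 = 0.007523565
  Cato: 0.2465 × 0.07 × 0.04 = 0.0006902
Total = 0.011418863.
P(Cato | evidence) = 0.0006902 / 0.011418863 ≈ 0.060.

0.060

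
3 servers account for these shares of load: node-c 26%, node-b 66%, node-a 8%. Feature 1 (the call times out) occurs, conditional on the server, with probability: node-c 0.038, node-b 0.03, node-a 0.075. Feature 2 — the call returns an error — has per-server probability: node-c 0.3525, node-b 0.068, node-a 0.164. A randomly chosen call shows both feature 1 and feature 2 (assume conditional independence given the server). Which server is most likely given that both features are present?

Unnormalized posteriors (prior × likelihood):
  node-c: 0.26 × 0.038 × 0.3525 = 0.0034827
  node-b: 0.66 × 0.03 × 0.068 = 0.0013464
  node-a: 0.08 × 0.075 × 0.164 = 0.000984
Normalizing constant = 0.0058131.
Largest term belongs to node-c, so node-c is most probable.

node-c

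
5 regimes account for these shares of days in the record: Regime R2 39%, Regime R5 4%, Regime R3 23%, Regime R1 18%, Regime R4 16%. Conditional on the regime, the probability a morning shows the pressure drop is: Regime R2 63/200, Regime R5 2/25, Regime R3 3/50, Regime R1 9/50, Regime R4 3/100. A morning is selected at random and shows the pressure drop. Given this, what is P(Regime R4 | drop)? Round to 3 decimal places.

0.027

By Bayes' rule, posterior ∝ prior × likelihood:
  Regime R2: 0.39 × 0.315 = 0.12285
  Regime R5: 0.04 × 0.08 = 0.0032
  Regime R3: 0.23 × 0.06 = 0.0138
  Regime R1: 0.18 × 0.18 = 0.0324
  Regime R4: 0.16 × 0.03 = 0.0048
Normalizing constant = 0.17705.
P(Regime R4 | evidence) = 0.0048 / 0.17705 ≈ 0.027.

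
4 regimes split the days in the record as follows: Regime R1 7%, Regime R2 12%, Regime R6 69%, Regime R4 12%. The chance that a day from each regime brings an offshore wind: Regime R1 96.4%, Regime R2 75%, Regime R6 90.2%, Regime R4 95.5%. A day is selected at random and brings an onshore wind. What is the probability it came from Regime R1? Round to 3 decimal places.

0.024

Taking complements, P(onshore | each) = Regime R1 0.036, Regime R2 0.25, Regime R6 0.098, Regime R4 0.045.
Compute prior × likelihood for every hypothesis:
  Regime R1: 0.07 × 0.036 = 0.00252
  Regime R2: 0.12 × 0.25 = 0.03
  Regime R6: 0.69 × 0.098 = 0.06762
  Regime R4: 0.12 × 0.045 = 0.0054
Normalizing constant = 0.10554.
P(Regime R1 | evidence) = 0.00252 / 0.10554 ≈ 0.024.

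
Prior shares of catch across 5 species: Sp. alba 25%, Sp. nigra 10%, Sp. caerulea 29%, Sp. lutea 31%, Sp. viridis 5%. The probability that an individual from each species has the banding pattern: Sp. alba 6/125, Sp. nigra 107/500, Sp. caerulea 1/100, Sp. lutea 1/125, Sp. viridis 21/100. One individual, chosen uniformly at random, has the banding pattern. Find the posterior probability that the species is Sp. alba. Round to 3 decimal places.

Unnormalized posteriors (prior × likelihood):
  Sp. alba: 0.25 × 0.048 = 0.012
  Sp. nigra: 0.1 × 0.214 = 0.0214
  Sp. caerulea: 0.29 × 0.01 = 0.0029
  Sp. lutea: 0.31 × 0.008 = 0.00248
  Sp. viridis: 0.05 × 0.21 = 0.0105
Sum = 0.04928.
P(Sp. alba | evidence) = 0.012 / 0.04928 ≈ 0.244.

0.244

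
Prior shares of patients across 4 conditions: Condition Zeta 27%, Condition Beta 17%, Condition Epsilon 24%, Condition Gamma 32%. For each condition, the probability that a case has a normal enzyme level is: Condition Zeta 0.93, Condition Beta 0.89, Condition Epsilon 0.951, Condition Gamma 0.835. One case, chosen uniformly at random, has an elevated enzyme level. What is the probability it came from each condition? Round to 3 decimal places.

Taking complements, P(elevated | each) = Condition Zeta 0.07, Condition Beta 0.11, Condition Epsilon 0.049, Condition Gamma 0.165.
Unnormalized posteriors (prior × likelihood):
  Condition Zeta: 0.27 × 0.07 = 0.0189
  Condition Beta: 0.17 × 0.11 = 0.0187
  Condition Epsilon: 0.24 × 0.049 = 0.01176
  Condition Gamma: 0.32 × 0.165 = 0.0528
Total = 0.10216.
P(Condition Zeta | elevated) = 0.0189/0.10216 ≈ 0.185
P(Condition Beta | elevated) = 0.0187/0.10216 ≈ 0.183
P(Condition Epsilon | elevated) = 0.01176/0.10216 ≈ 0.115
P(Condition Gamma | elevated) = 0.0528/0.10216 ≈ 0.517

Condition Zeta 0.185, Condition Beta 0.183, Condition Epsilon 0.115, Condition Gamma 0.517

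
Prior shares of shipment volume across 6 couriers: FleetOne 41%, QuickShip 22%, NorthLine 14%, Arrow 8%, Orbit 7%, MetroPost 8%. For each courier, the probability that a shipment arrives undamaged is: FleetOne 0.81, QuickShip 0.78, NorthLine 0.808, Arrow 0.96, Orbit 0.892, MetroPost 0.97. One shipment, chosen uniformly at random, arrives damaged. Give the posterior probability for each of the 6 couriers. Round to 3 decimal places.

FleetOne 0.468, QuickShip 0.291, NorthLine 0.162, Arrow 0.019, Orbit 0.045, MetroPost 0.014

Taking complements, P(damaged | each) = FleetOne 0.19, QuickShip 0.22, NorthLine 0.192, Arrow 0.04, Orbit 0.108, MetroPost 0.03.
Compute prior × likelihood for every hypothesis:
  FleetOne: 0.41 × 0.19 = 0.0779
  QuickShip: 0.22 × 0.22 = 0.0484
  NorthLine: 0.14 × 0.192 = 0.02688
  Arrow: 0.08 × 0.04 = 0.0032
  Orbit: 0.07 × 0.108 = 0.00756
  MetroPost: 0.08 × 0.03 = 0.0024
Normalizing constant = 0.16634.
P(FleetOne | damaged) = 0.0779/0.16634 ≈ 0.468
P(QuickShip | damaged) = 0.0484/0.16634 ≈ 0.291
P(NorthLine | damaged) = 0.02688/0.16634 ≈ 0.162
P(Arrow | damaged) = 0.0032/0.16634 ≈ 0.019
P(Orbit | damaged) = 0.00756/0.16634 ≈ 0.045
P(MetroPost | damaged) = 0.0024/0.16634 ≈ 0.014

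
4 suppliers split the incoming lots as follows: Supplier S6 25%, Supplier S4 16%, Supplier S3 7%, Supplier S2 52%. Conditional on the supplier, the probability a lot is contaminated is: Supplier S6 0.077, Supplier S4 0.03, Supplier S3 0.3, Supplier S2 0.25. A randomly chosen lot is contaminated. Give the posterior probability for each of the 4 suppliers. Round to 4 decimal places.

Supplier S6 0.1100, Supplier S4 0.0274, Supplier S3 0.1200, Supplier S2 0.7426

Prior × likelihood for each hypothesis:
  Supplier S6: 0.25 × 0.077 = 0.01925
  Supplier S4: 0.16 × 0.03 = 0.0048
  Supplier S3: 0.07 × 0.3 = 0.021
  Supplier S2: 0.52 × 0.25 = 0.13
Normalizing constant = 0.17505.
P(Supplier S6 | contaminated) = 0.01925/0.17505 ≈ 0.1100
P(Supplier S4 | contaminated) = 0.0048/0.17505 ≈ 0.0274
P(Supplier S3 | contaminated) = 0.021/0.17505 ≈ 0.1200
P(Supplier S2 | contaminated) = 0.13/0.17505 ≈ 0.7426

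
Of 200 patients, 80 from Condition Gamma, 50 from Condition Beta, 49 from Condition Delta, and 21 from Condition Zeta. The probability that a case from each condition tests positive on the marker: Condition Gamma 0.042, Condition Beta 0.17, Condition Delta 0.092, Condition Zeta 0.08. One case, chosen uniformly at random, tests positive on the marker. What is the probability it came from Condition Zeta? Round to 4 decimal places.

0.0931

Compute prior × likelihood for every hypothesis:
  Condition Gamma: 0.4 × 0.042 = 0.0168
  Condition Beta: 0.25 × 0.17 = 0.0425
  Condition Delta: 0.245 × 0.092 = 0.02254
  Condition Zeta: 0.105 × 0.08 = 0.0084
Total = 0.09024.
P(Condition Zeta | evidence) = 0.0084 / 0.09024 ≈ 0.0931.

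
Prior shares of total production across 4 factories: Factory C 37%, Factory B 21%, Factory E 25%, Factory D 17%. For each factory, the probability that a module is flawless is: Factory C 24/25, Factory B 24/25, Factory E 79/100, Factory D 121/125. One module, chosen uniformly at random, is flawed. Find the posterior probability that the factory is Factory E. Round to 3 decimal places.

Taking complements, P(flawed | each) = Factory C 0.04, Factory B 0.04, Factory E 0.21, Factory D 0.032.
Unnormalized posteriors (prior × likelihood):
  Factory C: 0.37 × 0.04 = 0.0148
  Factory B: 0.21 × 0.04 = 0.0084
  Factory E: 0.25 × 0.21 = 0.0525
  Factory D: 0.17 × 0.032 = 0.00544
Normalizing constant = 0.08114.
P(Factory E | evidence) = 0.0525 / 0.08114 ≈ 0.647.

0.647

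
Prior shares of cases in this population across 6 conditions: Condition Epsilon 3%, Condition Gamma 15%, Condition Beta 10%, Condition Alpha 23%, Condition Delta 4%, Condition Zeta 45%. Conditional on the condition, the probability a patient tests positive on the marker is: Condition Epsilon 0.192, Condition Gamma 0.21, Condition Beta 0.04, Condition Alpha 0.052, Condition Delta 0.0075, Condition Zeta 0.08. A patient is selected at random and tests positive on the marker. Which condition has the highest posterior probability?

Condition Zeta

By Bayes' rule, posterior ∝ prior × likelihood:
  Condition Epsilon: 0.03 × 0.192 = 0.00576
  Condition Gamma: 0.15 × 0.21 = 0.0315
  Condition Beta: 0.1 × 0.04 = 0.004
  Condition Alpha: 0.23 × 0.052 = 0.01196
  Condition Delta: 0.04 × 0.0075 = 0.0003
  Condition Zeta: 0.45 × 0.08 = 0.036
Total = 0.08952.
Largest term belongs to Condition Zeta, so Condition Zeta is most probable.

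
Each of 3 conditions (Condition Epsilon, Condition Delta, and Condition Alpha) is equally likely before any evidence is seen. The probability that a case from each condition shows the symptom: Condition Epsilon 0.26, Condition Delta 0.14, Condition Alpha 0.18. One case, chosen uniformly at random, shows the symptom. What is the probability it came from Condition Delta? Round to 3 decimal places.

0.241

With a uniform prior (1/3 each), posterior ∝ likelihood:
  Condition Epsilon: 0.26
  Condition Delta: 0.14
  Condition Alpha: 0.18
Sum = 0.58.
P(Condition Delta | evidence) = 0.14 / 0.58 ≈ 0.241.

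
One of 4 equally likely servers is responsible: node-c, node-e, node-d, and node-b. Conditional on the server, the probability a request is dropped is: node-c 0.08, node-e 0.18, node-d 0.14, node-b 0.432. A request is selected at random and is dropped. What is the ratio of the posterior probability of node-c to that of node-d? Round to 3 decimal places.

Since the prior is uniform, the posterior is proportional to the likelihood:
  node-c: 0.08
  node-e: 0.18
  node-d: 0.14
  node-b: 0.432
Total = 0.832.
The ratio is 0.08 / 0.14 (the normalizer cancels) = 0.571.

0.571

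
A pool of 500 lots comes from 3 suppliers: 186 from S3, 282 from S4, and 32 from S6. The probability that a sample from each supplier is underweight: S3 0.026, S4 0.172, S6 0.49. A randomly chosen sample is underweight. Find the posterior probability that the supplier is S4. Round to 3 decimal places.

0.703

By Bayes' rule, posterior ∝ prior × likelihood:
  S3: 0.372 × 0.026 = 0.009672
  S4: 0.564 × 0.172 = 0.097008
  S6: 0.064 × 0.49 = 0.03136
Normalizing constant = 0.13804.
P(S4 | evidence) = 0.097008 / 0.13804 ≈ 0.703.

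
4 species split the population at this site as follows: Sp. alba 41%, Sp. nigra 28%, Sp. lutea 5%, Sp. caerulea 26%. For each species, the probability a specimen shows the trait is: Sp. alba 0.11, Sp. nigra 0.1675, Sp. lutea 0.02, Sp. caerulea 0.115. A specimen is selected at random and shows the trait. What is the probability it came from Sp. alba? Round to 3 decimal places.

0.367

Prior × likelihood for each hypothesis:
  Sp. alba: 0.41 × 0.11 = 0.0451
  Sp. nigra: 0.28 × 0.1675 = 0.0469
  Sp. lutea: 0.05 × 0.02 = 0.001
  Sp. caerulea: 0.26 × 0.115 = 0.0299
Normalizing constant = 0.1229.
P(Sp. alba | evidence) = 0.0451 / 0.1229 ≈ 0.367.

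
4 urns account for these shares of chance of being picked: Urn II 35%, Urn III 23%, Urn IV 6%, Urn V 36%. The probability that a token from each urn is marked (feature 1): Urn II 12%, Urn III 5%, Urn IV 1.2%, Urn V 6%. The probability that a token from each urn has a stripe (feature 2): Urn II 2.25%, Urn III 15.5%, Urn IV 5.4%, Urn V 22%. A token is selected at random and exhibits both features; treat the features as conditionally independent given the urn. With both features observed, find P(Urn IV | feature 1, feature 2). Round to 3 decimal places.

Prior × likelihood for each hypothesis:
  Urn II: 0.35 × 0.12 × 0.0225 = 0.000945
  Urn III: 0.23 × 0.05 × 0.155 = 0.0017825
  Urn IV: 0.06 × 0.012 × 0.054 = 0.00003888
  Urn V: 0.36 × 0.06 × 0.22 = 0.004752
Total = 0.00751838.
P(Urn IV | evidence) = 0.00003888 / 0.00751838 ≈ 0.005.

0.005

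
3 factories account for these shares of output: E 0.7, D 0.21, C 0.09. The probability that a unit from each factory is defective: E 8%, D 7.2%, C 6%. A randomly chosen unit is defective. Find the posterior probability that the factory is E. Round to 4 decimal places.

Unnormalized posteriors (prior × likelihood):
  E: 0.7 × 0.08 = 0.056
  D: 0.21 × 0.072 = 0.01512
  C: 0.09 × 0.06 = 0.0054
Sum = 0.07652.
P(E | evidence) = 0.056 / 0.07652 ≈ 0.7318.

0.7318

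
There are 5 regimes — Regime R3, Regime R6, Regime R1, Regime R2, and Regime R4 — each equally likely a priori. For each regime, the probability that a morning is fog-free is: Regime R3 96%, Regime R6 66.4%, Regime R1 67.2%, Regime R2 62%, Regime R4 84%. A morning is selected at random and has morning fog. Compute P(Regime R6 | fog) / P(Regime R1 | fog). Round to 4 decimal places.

1.0244

Taking complements, P(fog | each) = Regime R3 0.04, Regime R6 0.336, Regime R1 0.328, Regime R2 0.38, Regime R4 0.16.
With a uniform prior (1/5 each), posterior ∝ likelihood:
  Regime R3: 0.04
  Regime R6: 0.336
  Regime R1: 0.328
  Regime R2: 0.38
  Regime R4: 0.16
Normalizing constant = 1.244.
The ratio is 0.336 / 0.328 (the normalizer cancels) = 1.0244.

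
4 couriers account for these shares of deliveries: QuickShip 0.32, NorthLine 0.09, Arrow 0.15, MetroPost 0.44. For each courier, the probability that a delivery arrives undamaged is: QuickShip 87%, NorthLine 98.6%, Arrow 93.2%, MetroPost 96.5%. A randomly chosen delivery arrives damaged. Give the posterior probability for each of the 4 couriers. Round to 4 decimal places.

Taking complements, P(damaged | each) = QuickShip 0.13, NorthLine 0.014, Arrow 0.068, MetroPost 0.035.
Compute prior × likelihood for every hypothesis:
  QuickShip: 0.32 × 0.13 = 0.0416
  NorthLine: 0.09 × 0.014 = 0.00126
  Arrow: 0.15 × 0.068 = 0.0102
  MetroPost: 0.44 × 0.035 = 0.0154
Normalizing constant = 0.06846.
P(QuickShip | damaged) = 0.0416/0.06846 ≈ 0.6077
P(NorthLine | damaged) = 0.00126/0.06846 ≈ 0.0184
P(Arrow | damaged) = 0.0102/0.06846 ≈ 0.1490
P(MetroPost | damaged) = 0.0154/0.06846 ≈ 0.2249

QuickShip 0.6077, NorthLine 0.0184, Arrow 0.1490, MetroPost 0.2249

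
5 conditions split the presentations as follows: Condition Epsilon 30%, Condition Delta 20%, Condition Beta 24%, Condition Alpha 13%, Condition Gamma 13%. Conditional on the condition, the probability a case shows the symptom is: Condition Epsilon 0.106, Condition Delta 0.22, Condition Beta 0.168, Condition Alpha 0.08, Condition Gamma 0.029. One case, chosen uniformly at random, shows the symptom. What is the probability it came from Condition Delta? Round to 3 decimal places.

0.338

Prior × likelihood for each hypothesis:
  Condition Epsilon: 0.3 × 0.106 = 0.0318
  Condition Delta: 0.2 × 0.22 = 0.044
  Condition Beta: 0.24 × 0.168 = 0.04032
  Condition Alpha: 0.13 × 0.08 = 0.0104
  Condition Gamma: 0.13 × 0.029 = 0.00377
Normalizing constant = 0.13029.
P(Condition Delta | evidence) = 0.044 / 0.13029 ≈ 0.338.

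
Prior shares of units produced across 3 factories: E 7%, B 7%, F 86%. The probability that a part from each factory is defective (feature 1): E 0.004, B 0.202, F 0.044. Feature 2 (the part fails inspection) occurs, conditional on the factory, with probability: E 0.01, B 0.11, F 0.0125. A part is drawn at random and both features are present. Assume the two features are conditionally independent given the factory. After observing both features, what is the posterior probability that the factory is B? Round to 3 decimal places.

0.766

By Bayes' rule, posterior ∝ prior × likelihood:
  E: 0.07 × 0.004 × 0.01 = 0.0000028
  B: 0.07 × 0.202 × 0.11 = 0.0015554
  F: 0.86 × 0.044 × 0.0125 = 0.000473
Normalizing constant = 0.0020312.
P(B | evidence) = 0.0015554 / 0.0020312 ≈ 0.766.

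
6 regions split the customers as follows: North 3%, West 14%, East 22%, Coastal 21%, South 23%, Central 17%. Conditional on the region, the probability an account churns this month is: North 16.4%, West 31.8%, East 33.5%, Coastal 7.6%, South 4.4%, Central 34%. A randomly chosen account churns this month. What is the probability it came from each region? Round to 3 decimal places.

North 0.024, West 0.215, East 0.356, Coastal 0.077, South 0.049, Central 0.279

By Bayes' rule, posterior ∝ prior × likelihood:
  North: 0.03 × 0.164 = 0.00492
  West: 0.14 × 0.318 = 0.04452
  East: 0.22 × 0.335 = 0.0737
  Coastal: 0.21 × 0.076 = 0.01596
  South: 0.23 × 0.044 = 0.01012
  Central: 0.17 × 0.34 = 0.0578
Total = 0.20702.
P(North | churn) = 0.00492/0.20702 ≈ 0.024
P(West | churn) = 0.04452/0.20702 ≈ 0.215
P(East | churn) = 0.0737/0.20702 ≈ 0.356
P(Coastal | churn) = 0.01596/0.20702 ≈ 0.077
P(South | churn) = 0.01012/0.20702 ≈ 0.049
P(Central | churn) = 0.0578/0.20702 ≈ 0.279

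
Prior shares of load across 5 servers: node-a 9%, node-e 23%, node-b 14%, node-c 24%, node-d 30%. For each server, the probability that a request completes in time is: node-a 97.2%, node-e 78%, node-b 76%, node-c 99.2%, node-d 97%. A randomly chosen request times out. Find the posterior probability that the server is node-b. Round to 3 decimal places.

Taking complements, P(timeout | each) = node-a 0.028, node-e 0.22, node-b 0.24, node-c 0.008, node-d 0.03.
Prior × likelihood for each hypothesis:
  node-a: 0.09 × 0.028 = 0.00252
  node-e: 0.23 × 0.22 = 0.0506
  node-b: 0.14 × 0.24 = 0.0336
  node-c: 0.24 × 0.008 = 0.00192
  node-d: 0.3 × 0.03 = 0.009
Normalizing constant = 0.09764.
P(node-b | evidence) = 0.0336 / 0.09764 ≈ 0.344.

0.344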